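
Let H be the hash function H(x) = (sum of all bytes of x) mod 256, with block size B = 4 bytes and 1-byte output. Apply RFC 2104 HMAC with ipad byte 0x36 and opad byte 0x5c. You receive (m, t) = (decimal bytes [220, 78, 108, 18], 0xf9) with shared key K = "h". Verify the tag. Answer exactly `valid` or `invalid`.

invalid

Key "h" = 68 is 1 byte ≤ B = 4; zero-pad to 4 bytes: K' = 68 00 00 00.
K' ⊕ ipad = 5e 36 36 36; K' ⊕ opad = 34 5c 5c 5c.
Inner hash: sum = 94+54+54+54+220+78+108+18 = 680; mod 256 = 168 → a8.
Outer hash (recomputed tag): sum = 52+92+92+92+168 = 496; mod 256 = 240 → f0.
Recomputed tag = f0; claimed = f9 → mismatch.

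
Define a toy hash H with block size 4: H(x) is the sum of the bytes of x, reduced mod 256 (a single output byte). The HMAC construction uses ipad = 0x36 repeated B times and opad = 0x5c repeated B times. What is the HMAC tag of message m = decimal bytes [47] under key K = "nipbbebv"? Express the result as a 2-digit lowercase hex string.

Key "nipbbebv" = 6e 69 70 62 62 65 62 76 is 8 bytes > B = 4, so hash it first: H(key) = 48, then zero-pad to 4 bytes: K' = 48 00 00 00.
K' ⊕ ipad = 7e 36 36 36.  K' ⊕ opad = 14 5c 5c 5c.
Inner input = (K'⊕ipad) ∥ m = 7e 36 36 36 ∥ 2f.
Inner hash: sum = 126+54+54+54+47 = 335; mod 256 = 79 → 4f.
Outer input = (K'⊕opad) ∥ inner = 14 5c 5c 5c ∥ 4f.
Outer hash (tag): sum = 20+92+92+92+79 = 375; mod 256 = 119 → 77.

77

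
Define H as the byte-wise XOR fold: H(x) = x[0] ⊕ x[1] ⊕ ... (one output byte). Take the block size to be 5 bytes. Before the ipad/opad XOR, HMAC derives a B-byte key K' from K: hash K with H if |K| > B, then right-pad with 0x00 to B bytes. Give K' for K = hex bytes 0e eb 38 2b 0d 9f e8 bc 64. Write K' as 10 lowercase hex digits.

5400000000

|K| = 9 > B = 5, so first hash the key.
H(K): XOR 0e⊕eb⊕38⊕2b⊕0d⊕9f⊕e8⊕bc⊕64 = 54.
Zero-pad H(K) = 54 to 5 bytes: K' = 54 00 00 00 00.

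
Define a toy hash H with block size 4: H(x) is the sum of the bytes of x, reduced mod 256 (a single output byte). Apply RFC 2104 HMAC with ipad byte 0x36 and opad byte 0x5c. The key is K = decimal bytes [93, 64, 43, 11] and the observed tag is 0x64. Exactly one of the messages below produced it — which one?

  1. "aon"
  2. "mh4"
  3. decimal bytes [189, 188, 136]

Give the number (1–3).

Key decimal bytes [93, 64, 43, 11] = 5d 40 2b 0b is exactly B = 4 bytes: K' = 5d 40 2b 0b.
K' ⊕ ipad = 6b 76 1d 3d; K' ⊕ opad = 01 1c 77 57.
m1: inner = H(6b 76 1d 3d 61 6f 6e) = 79; tag = H(01 1c 77 57 79) = 64 ← matches
m2: inner = H(6b 76 1d 3d 6d 68 34) = 44; tag = H(01 1c 77 57 44) = 2f
m3: inner = H(6b 76 1d 3d bd bc 88) = 3c; tag = H(01 1c 77 57 3c) = 27

1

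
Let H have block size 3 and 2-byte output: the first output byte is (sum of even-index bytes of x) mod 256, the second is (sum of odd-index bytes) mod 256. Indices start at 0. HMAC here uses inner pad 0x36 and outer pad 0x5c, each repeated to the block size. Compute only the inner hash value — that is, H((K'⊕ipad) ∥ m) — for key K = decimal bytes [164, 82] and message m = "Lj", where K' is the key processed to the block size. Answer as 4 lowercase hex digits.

32b0

Key decimal bytes [164, 82] = a4 52 is 2 bytes ≤ B = 3; zero-pad to 3 bytes: K' = a4 52 00.
K' ⊕ ipad = 92 64 36.
Inner input = 92 64 36 ∥ 4c 6a.
Inner hash: even-index sum = 306 mod 256 = 50; odd-index sum = 176 mod 256 = 176 → 32 b0.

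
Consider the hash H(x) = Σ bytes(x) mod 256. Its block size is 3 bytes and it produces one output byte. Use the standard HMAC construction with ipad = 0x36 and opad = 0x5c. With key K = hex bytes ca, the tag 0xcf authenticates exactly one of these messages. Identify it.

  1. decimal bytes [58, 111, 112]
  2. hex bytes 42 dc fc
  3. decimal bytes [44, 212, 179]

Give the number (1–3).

Key hex bytes ca is 1 byte ≤ B = 3; zero-pad to 3 bytes: K' = ca 00 00.
K' ⊕ ipad = fc 36 36; K' ⊕ opad = 96 5c 5c.
m1: inner = H(fc 36 36 3a 6f 70) = 81; tag = H(96 5c 5c 81) = cf ← matches
m2: inner = H(fc 36 36 42 dc fc) = 82; tag = H(96 5c 5c 82) = d0
m3: inner = H(fc 36 36 2c d4 b3) = 1b; tag = H(96 5c 5c 1b) = 69

1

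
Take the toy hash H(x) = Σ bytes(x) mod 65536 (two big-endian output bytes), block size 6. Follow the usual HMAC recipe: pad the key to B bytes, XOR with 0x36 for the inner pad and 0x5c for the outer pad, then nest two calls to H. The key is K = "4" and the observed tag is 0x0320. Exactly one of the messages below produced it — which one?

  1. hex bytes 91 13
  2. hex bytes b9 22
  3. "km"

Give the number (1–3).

Key "4" = 34 is 1 byte ≤ B = 6; zero-pad to 6 bytes: K' = 34 00 00 00 00 00.
K' ⊕ ipad = 02 36 36 36 36 36; K' ⊕ opad = 68 5c 5c 5c 5c 5c.
m1: inner = H(02 36 36 36 36 36 91 13) = 01 b4; tag = H(68 5c 5c 5c 5c 5c 01 b4) = 02e9
m2: inner = H(02 36 36 36 36 36 b9 22) = 01 eb; tag = H(68 5c 5c 5c 5c 5c 01 eb) = 0320 ← matches
m3: inner = H(02 36 36 36 36 36 6b 6d) = 01 e8; tag = H(68 5c 5c 5c 5c 5c 01 e8) = 031d

2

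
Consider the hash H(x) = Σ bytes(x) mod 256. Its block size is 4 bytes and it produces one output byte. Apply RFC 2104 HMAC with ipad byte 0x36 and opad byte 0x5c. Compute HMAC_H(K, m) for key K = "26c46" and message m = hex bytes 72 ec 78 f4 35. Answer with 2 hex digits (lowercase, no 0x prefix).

Key "26c46" = 32 36 63 34 36 is 5 bytes > B = 4, so hash it first: H(key) = 35, then zero-pad to 4 bytes: K' = 35 00 00 00.
K' ⊕ ipad = 03 36 36 36.  K' ⊕ opad = 69 5c 5c 5c.
Inner input = (K'⊕ipad) ∥ m = 03 36 36 36 ∥ 72 ec 78 f4 35.
Inner hash: sum = 3+54+54+54+114+236+120+244+53 = 932; mod 256 = 164 → a4.
Outer input = (K'⊕opad) ∥ inner = 69 5c 5c 5c ∥ a4.
Outer hash (tag): sum = 105+92+92+92+164 = 545; mod 256 = 33 → 21.

21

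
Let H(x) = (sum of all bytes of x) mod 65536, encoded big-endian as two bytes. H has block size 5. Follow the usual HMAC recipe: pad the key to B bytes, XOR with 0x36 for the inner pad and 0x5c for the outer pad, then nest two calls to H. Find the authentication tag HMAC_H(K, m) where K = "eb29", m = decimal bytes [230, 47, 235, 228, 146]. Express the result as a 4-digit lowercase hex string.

0210

Key "eb29" = 65 62 32 39 is 4 bytes ≤ B = 5; zero-pad to 5 bytes: K' = 65 62 32 39 00.
K' ⊕ ipad = 53 54 04 0f 36.  K' ⊕ opad = 39 3e 6e 65 5c.
Inner input = (K'⊕ipad) ∥ m = 53 54 04 0f 36 ∥ e6 2f eb e4 92.
Inner hash: sum = 83+84+4+15+54+230+47+235+228+146 = 1126 → 04 66.
Outer input = (K'⊕opad) ∥ inner = 39 3e 6e 65 5c ∥ 04 66.
Outer hash (tag): sum = 57+62+110+101+92+4+102 = 528 → 02 10.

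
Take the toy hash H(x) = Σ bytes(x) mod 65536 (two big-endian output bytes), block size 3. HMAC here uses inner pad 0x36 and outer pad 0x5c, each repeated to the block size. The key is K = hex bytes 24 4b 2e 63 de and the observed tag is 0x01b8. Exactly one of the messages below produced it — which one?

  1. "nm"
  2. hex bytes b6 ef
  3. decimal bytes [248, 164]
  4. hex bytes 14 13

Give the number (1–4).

Key hex bytes 24 4b 2e 63 de is 5 bytes > B = 3, so hash it first: H(key) = 01 de, then zero-pad to 3 bytes: K' = 01 de 00.
K' ⊕ ipad = 37 e8 36; K' ⊕ opad = 5d 82 5c.
m1: inner = H(37 e8 36 6e 6d) = 02 30; tag = H(5d 82 5c 02 30) = 016d
m2: inner = H(37 e8 36 b6 ef) = 02 fa; tag = H(5d 82 5c 02 fa) = 0237
m3: inner = H(37 e8 36 f8 a4) = 02 f1; tag = H(5d 82 5c 02 f1) = 022e
m4: inner = H(37 e8 36 14 13) = 01 7c; tag = H(5d 82 5c 01 7c) = 01b8 ← matches

4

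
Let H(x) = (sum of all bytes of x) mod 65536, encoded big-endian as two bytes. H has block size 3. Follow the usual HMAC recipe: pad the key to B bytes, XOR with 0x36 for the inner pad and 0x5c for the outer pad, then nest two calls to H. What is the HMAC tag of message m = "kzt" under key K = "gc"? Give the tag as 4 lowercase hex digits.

010d

Key "gc" = 67 63 is 2 bytes ≤ B = 3; zero-pad to 3 bytes: K' = 67 63 00.
K' ⊕ ipad = 51 55 36.  K' ⊕ opad = 3b 3f 5c.
Inner input = (K'⊕ipad) ∥ m = 51 55 36 ∥ 6b 7a 74.
Inner hash: sum = 81+85+54+107+122+116 = 565 → 02 35.
Outer input = (K'⊕opad) ∥ inner = 3b 3f 5c ∥ 02 35.
Outer hash (tag): sum = 59+63+92+2+53 = 269 → 01 0d.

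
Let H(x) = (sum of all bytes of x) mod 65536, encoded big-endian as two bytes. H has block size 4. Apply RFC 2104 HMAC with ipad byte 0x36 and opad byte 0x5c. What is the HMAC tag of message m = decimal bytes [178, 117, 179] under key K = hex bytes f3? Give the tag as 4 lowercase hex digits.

Key hex bytes f3 is 1 byte ≤ B = 4; zero-pad to 4 bytes: K' = f3 00 00 00.
K' ⊕ ipad = c5 36 36 36.  K' ⊕ opad = af 5c 5c 5c.
Inner input = (K'⊕ipad) ∥ m = c5 36 36 36 ∥ b2 75 b3.
Inner hash: sum = 197+54+54+54+178+117+179 = 833 → 03 41.
Outer input = (K'⊕opad) ∥ inner = af 5c 5c 5c ∥ 03 41.
Outer hash (tag): sum = 175+92+92+92+3+65 = 519 → 02 07.

0207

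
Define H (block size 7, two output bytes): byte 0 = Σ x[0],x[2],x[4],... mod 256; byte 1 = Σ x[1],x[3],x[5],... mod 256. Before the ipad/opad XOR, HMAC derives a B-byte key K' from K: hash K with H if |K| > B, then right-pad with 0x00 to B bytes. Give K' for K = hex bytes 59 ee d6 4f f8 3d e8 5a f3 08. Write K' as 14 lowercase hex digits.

|K| = 10 > B = 7, so first hash the key.
H(K): even-index sum = 1026 mod 256 = 2; odd-index sum = 476 mod 256 = 220 → 02 dc.
Zero-pad H(K) = 02 dc to 7 bytes: K' = 02 dc 00 00 00 00 00.

02dc0000000000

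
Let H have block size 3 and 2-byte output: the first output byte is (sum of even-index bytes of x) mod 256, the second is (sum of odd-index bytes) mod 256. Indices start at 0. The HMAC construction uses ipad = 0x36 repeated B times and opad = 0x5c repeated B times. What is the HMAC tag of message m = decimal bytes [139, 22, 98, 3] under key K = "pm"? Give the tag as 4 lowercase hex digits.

Key "pm" = 70 6d is 2 bytes ≤ B = 3; zero-pad to 3 bytes: K' = 70 6d 00.
K' ⊕ ipad = 46 5b 36.  K' ⊕ opad = 2c 31 5c.
Inner input = (K'⊕ipad) ∥ m = 46 5b 36 ∥ 8b 16 62 03.
Inner hash: even-index sum = 149 mod 256 = 149; odd-index sum = 328 mod 256 = 72 → 95 48.
Outer input = (K'⊕opad) ∥ inner = 2c 31 5c ∥ 95 48.
Outer hash (tag): even-index sum = 208 mod 256 = 208; odd-index sum = 198 mod 256 = 198 → d0 c6.

d0c6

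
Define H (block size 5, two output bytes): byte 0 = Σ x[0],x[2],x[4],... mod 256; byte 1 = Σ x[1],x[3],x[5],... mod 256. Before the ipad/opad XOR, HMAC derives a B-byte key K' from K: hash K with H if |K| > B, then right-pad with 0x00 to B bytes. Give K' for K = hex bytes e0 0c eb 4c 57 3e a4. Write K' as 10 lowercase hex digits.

|K| = 7 > B = 5, so first hash the key.
H(K): even-index sum = 710 mod 256 = 198; odd-index sum = 150 mod 256 = 150 → c6 96.
Zero-pad H(K) = c6 96 to 5 bytes: K' = c6 96 00 00 00.

c696000000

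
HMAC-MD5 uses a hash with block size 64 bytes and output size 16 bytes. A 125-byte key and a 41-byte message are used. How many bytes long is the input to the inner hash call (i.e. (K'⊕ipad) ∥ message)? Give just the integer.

105

Key is 125 > 64 bytes, so it is hashed to 16 bytes then zero-padded to 64: |K'| = 64.
Inner input = (K'⊕ipad) ∥ m → 64 + 41 = 105 bytes.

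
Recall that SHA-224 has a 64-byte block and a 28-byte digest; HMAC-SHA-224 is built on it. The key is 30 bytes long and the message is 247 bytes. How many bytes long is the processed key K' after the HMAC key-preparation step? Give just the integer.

Key is 30 ≤ 64 bytes, zero-padded: |K'| = 64.

64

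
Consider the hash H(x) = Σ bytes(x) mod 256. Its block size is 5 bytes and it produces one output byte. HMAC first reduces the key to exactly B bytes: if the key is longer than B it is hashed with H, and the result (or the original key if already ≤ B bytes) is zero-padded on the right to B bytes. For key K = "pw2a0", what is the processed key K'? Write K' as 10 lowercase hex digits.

Key "pw2a0" = 70 77 32 61 30 is exactly B = 5 bytes: K' = 70 77 32 61 30.

7077326130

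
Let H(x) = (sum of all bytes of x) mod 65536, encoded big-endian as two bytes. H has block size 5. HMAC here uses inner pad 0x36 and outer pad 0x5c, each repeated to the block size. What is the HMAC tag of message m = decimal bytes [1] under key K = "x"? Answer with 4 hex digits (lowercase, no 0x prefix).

Key "x" = 78 is 1 byte ≤ B = 5; zero-pad to 5 bytes: K' = 78 00 00 00 00.
K' ⊕ ipad = 4e 36 36 36 36.  K' ⊕ opad = 24 5c 5c 5c 5c.
Inner input = (K'⊕ipad) ∥ m = 4e 36 36 36 36 ∥ 01.
Inner hash: sum = 78+54+54+54+54+1 = 295 → 01 27.
Outer input = (K'⊕opad) ∥ inner = 24 5c 5c 5c 5c ∥ 01 27.
Outer hash (tag): sum = 36+92+92+92+92+1+39 = 444 → 01 bc.

01bc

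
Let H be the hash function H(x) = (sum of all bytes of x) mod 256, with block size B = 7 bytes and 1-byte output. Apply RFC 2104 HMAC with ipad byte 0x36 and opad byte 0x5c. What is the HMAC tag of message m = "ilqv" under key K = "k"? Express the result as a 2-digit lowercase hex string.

bc

Key "k" = 6b is 1 byte ≤ B = 7; zero-pad to 7 bytes: K' = 6b 00 00 00 00 00 00.
K' ⊕ ipad = 5d 36 36 36 36 36 36.  K' ⊕ opad = 37 5c 5c 5c 5c 5c 5c.
Inner input = (K'⊕ipad) ∥ m = 5d 36 36 36 36 36 36 ∥ 69 6c 71 76.
Inner hash: sum = 93+54+54+54+54+54+54+105+108+113+118 = 861; mod 256 = 93 → 5d.
Outer input = (K'⊕opad) ∥ inner = 37 5c 5c 5c 5c 5c 5c ∥ 5d.
Outer hash (tag): sum = 55+92+92+92+92+92+92+93 = 700; mod 256 = 188 → bc.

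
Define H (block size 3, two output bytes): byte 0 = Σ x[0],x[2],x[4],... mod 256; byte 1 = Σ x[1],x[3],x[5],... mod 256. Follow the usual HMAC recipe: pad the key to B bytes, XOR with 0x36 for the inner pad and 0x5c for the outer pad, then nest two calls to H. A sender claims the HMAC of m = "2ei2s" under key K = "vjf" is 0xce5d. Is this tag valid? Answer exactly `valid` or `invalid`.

valid

Key "vjf" = 76 6a 66 is exactly B = 3 bytes: K' = 76 6a 66.
K' ⊕ ipad = 40 5c 50; K' ⊕ opad = 2a 36 3a.
Inner hash: even-index sum = 295 mod 256 = 39; odd-index sum = 362 mod 256 = 106 → 27 6a.
Outer hash (recomputed tag): even-index sum = 206 mod 256 = 206; odd-index sum = 93 mod 256 = 93 → ce 5d.
Recomputed tag = ce5d; claimed = ce5d → match.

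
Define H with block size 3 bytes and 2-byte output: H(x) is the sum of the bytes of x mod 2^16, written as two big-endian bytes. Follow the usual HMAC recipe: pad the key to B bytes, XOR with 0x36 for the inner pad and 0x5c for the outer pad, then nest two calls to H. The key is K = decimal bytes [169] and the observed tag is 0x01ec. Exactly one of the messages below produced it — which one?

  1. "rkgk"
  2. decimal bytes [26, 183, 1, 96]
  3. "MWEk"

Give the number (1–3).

Key decimal bytes [169] = a9 is 1 byte ≤ B = 3; zero-pad to 3 bytes: K' = a9 00 00.
K' ⊕ ipad = 9f 36 36; K' ⊕ opad = f5 5c 5c.
m1: inner = H(9f 36 36 72 6b 67 6b) = 02 ba; tag = H(f5 5c 5c 02 ba) = 0269
m2: inner = H(9f 36 36 1a b7 01 60) = 02 3d; tag = H(f5 5c 5c 02 3d) = 01ec ← matches
m3: inner = H(9f 36 36 4d 57 45 6b) = 02 5f; tag = H(f5 5c 5c 02 5f) = 020e

2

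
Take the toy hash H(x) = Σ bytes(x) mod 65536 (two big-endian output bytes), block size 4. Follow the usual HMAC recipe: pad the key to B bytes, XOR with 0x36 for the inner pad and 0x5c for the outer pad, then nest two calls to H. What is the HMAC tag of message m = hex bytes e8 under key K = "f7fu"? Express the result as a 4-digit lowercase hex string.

01d5

Key "f7fu" = 66 37 66 75 is exactly B = 4 bytes: K' = 66 37 66 75.
K' ⊕ ipad = 50 01 50 43.  K' ⊕ opad = 3a 6b 3a 29.
Inner input = (K'⊕ipad) ∥ m = 50 01 50 43 ∥ e8.
Inner hash: sum = 80+1+80+67+232 = 460 → 01 cc.
Outer input = (K'⊕opad) ∥ inner = 3a 6b 3a 29 ∥ 01 cc.
Outer hash (tag): sum = 58+107+58+41+1+204 = 469 → 01 d5.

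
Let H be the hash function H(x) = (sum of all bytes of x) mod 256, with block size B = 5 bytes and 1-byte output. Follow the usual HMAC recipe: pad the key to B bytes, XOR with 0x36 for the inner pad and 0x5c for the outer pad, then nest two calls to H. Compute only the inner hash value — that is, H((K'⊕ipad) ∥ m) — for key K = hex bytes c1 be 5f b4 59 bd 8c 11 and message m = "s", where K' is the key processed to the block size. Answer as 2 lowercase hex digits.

Key hex bytes c1 be 5f b4 59 bd 8c 11 is 8 bytes > B = 5, so hash it first: H(key) = 45, then zero-pad to 5 bytes: K' = 45 00 00 00 00.
K' ⊕ ipad = 73 36 36 36 36.
Inner input = 73 36 36 36 36 ∥ 73.
Inner hash: sum = 115+54+54+54+54+115 = 446; mod 256 = 190 → be.

be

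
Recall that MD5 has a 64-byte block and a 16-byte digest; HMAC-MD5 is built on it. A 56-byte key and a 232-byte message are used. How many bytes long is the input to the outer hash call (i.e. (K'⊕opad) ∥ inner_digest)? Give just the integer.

Key is 56 ≤ 64 bytes, zero-padded: |K'| = 64.
Outer input = (K'⊕opad) ∥ H(inner) → 64 + 16 = 80 bytes.

80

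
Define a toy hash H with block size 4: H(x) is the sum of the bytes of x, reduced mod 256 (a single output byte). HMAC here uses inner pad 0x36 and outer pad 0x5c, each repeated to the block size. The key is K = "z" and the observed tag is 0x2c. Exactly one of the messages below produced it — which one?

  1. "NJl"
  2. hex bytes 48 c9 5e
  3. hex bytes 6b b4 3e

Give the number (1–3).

Key "z" = 7a is 1 byte ≤ B = 4; zero-pad to 4 bytes: K' = 7a 00 00 00.
K' ⊕ ipad = 4c 36 36 36; K' ⊕ opad = 26 5c 5c 5c.
m1: inner = H(4c 36 36 36 4e 4a 6c) = f2; tag = H(26 5c 5c 5c f2) = 2c ← matches
m2: inner = H(4c 36 36 36 48 c9 5e) = 5d; tag = H(26 5c 5c 5c 5d) = 97
m3: inner = H(4c 36 36 36 6b b4 3e) = 4b; tag = H(26 5c 5c 5c 4b) = 85

1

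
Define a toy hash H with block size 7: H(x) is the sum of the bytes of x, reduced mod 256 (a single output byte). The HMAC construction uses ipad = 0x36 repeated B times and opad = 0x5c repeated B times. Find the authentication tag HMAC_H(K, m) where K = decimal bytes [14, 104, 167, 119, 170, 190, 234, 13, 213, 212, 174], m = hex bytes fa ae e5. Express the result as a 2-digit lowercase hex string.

Key decimal bytes [14, 104, 167, 119, 170, 190, 234, 13, 213, 212, 174] = 0e 68 a7 77 aa be ea 0d d5 d4 ae is 11 bytes > B = 7, so hash it first: H(key) = 4a, then zero-pad to 7 bytes: K' = 4a 00 00 00 00 00 00.
K' ⊕ ipad = 7c 36 36 36 36 36 36.  K' ⊕ opad = 16 5c 5c 5c 5c 5c 5c.
Inner input = (K'⊕ipad) ∥ m = 7c 36 36 36 36 36 36 ∥ fa ae e5.
Inner hash: sum = 124+54+54+54+54+54+54+250+174+229 = 1101; mod 256 = 77 → 4d.
Outer input = (K'⊕opad) ∥ inner = 16 5c 5c 5c 5c 5c 5c ∥ 4d.
Outer hash (tag): sum = 22+92+92+92+92+92+92+77 = 651; mod 256 = 139 → 8b.

8b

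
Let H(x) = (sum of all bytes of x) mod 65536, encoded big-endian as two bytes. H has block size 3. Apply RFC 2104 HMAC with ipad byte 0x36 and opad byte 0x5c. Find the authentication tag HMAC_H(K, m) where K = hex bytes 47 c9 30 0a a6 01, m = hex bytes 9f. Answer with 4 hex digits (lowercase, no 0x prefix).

Key hex bytes 47 c9 30 0a a6 01 is 6 bytes > B = 3, so hash it first: H(key) = 01 f1, then zero-pad to 3 bytes: K' = 01 f1 00.
K' ⊕ ipad = 37 c7 36.  K' ⊕ opad = 5d ad 5c.
Inner input = (K'⊕ipad) ∥ m = 37 c7 36 ∥ 9f.
Inner hash: sum = 55+199+54+159 = 467 → 01 d3.
Outer input = (K'⊕opad) ∥ inner = 5d ad 5c ∥ 01 d3.
Outer hash (tag): sum = 93+173+92+1+211 = 570 → 02 3a.

023a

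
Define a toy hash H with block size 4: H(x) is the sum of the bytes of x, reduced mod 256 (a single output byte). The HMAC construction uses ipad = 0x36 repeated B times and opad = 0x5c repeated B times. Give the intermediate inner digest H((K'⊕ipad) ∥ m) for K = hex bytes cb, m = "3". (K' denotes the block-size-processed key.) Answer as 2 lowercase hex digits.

Key hex bytes cb is 1 byte ≤ B = 4; zero-pad to 4 bytes: K' = cb 00 00 00.
K' ⊕ ipad = fd 36 36 36.
Inner input = fd 36 36 36 ∥ 33.
Inner hash: sum = 253+54+54+54+51 = 466; mod 256 = 210 → d2.

d2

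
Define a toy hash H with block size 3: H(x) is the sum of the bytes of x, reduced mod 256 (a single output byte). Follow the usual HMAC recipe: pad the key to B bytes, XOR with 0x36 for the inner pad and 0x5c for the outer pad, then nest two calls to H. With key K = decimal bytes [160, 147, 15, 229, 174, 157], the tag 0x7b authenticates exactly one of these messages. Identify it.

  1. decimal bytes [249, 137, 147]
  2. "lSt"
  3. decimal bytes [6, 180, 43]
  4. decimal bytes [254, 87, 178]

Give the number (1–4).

3

Key decimal bytes [160, 147, 15, 229, 174, 157] = a0 93 0f e5 ae 9d is 6 bytes > B = 3, so hash it first: H(key) = 72, then zero-pad to 3 bytes: K' = 72 00 00.
K' ⊕ ipad = 44 36 36; K' ⊕ opad = 2e 5c 5c.
m1: inner = H(44 36 36 f9 89 93) = c5; tag = H(2e 5c 5c c5) = ab
m2: inner = H(44 36 36 6c 53 74) = e3; tag = H(2e 5c 5c e3) = c9
m3: inner = H(44 36 36 06 b4 2b) = 95; tag = H(2e 5c 5c 95) = 7b ← matches
m4: inner = H(44 36 36 fe 57 b2) = b7; tag = H(2e 5c 5c b7) = 9d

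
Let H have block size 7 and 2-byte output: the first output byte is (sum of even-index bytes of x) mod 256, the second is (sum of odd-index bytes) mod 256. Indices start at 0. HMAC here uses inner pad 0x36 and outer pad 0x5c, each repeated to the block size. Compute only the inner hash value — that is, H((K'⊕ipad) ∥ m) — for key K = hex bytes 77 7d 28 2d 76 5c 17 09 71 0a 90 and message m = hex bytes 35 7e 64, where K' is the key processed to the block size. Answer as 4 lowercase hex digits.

Key hex bytes 77 7d 28 2d 76 5c 17 09 71 0a 90 is 11 bytes > B = 7, so hash it first: H(key) = 2d 19, then zero-pad to 7 bytes: K' = 2d 19 00 00 00 00 00.
K' ⊕ ipad = 1b 2f 36 36 36 36 36.
Inner input = 1b 2f 36 36 36 36 36 ∥ 35 7e 64.
Inner hash: even-index sum = 315 mod 256 = 59; odd-index sum = 308 mod 256 = 52 → 3b 34.

3b34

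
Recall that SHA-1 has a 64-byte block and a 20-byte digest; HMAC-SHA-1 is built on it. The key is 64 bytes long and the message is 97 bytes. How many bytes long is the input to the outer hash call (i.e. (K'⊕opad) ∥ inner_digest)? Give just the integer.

84

Key is 64 ≤ 64 bytes, zero-padded: |K'| = 64.
Outer input = (K'⊕opad) ∥ H(inner) → 64 + 20 = 84 bytes.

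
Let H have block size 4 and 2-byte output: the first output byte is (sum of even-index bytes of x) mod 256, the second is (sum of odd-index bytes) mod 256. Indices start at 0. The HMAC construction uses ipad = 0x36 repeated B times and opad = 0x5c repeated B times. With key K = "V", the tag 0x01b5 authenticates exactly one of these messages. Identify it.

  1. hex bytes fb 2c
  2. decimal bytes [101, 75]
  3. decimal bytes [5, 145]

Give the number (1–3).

3

Key "V" = 56 is 1 byte ≤ B = 4; zero-pad to 4 bytes: K' = 56 00 00 00.
K' ⊕ ipad = 60 36 36 36; K' ⊕ opad = 0a 5c 5c 5c.
m1: inner = H(60 36 36 36 fb 2c) = 91 98; tag = H(0a 5c 5c 5c 91 98) = f750
m2: inner = H(60 36 36 36 65 4b) = fb b7; tag = H(0a 5c 5c 5c fb b7) = 616f
m3: inner = H(60 36 36 36 05 91) = 9b fd; tag = H(0a 5c 5c 5c 9b fd) = 01b5 ← matches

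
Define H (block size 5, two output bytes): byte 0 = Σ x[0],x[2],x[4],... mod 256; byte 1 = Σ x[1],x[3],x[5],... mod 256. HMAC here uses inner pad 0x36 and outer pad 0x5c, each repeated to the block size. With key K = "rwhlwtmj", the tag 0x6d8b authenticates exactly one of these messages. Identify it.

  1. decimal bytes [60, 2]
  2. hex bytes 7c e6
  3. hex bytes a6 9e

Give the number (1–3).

3

Key "rwhlwtmj" = 72 77 68 6c 77 74 6d 6a is 8 bytes > B = 5, so hash it first: H(key) = be c1, then zero-pad to 5 bytes: K' = be c1 00 00 00.
K' ⊕ ipad = 88 f7 36 36 36; K' ⊕ opad = e2 9d 5c 5c 5c.
m1: inner = H(88 f7 36 36 36 3c 02) = f6 69; tag = H(e2 9d 5c 5c 5c f6 69) = 03ef
m2: inner = H(88 f7 36 36 36 7c e6) = da a9; tag = H(e2 9d 5c 5c 5c da a9) = 43d3
m3: inner = H(88 f7 36 36 36 a6 9e) = 92 d3; tag = H(e2 9d 5c 5c 5c 92 d3) = 6d8b ← matches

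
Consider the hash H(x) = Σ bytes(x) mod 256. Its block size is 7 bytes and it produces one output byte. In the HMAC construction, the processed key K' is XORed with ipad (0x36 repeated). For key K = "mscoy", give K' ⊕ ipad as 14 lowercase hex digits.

Key "mscoy" = 6d 73 63 6f 79 is 5 bytes ≤ B = 7; zero-pad to 7 bytes: K' = 6d 73 63 6f 79 00 00.
XOR each byte with 0x36: 6d⊕36=5b, 73⊕36=45, 63⊕36=55, 6f⊕36=59, 79⊕36=4f, 00⊕36=36, 00⊕36=36.

5b4555594f3636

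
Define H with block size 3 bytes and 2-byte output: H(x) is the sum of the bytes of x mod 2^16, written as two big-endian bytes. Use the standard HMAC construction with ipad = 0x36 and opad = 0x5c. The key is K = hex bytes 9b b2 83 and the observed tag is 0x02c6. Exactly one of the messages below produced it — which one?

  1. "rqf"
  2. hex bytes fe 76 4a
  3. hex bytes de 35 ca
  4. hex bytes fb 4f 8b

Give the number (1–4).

1

Key hex bytes 9b b2 83 is exactly B = 3 bytes: K' = 9b b2 83.
K' ⊕ ipad = ad 84 b5; K' ⊕ opad = c7 ee df.
m1: inner = H(ad 84 b5 72 71 66) = 03 2f; tag = H(c7 ee df 03 2f) = 02c6 ← matches
m2: inner = H(ad 84 b5 fe 76 4a) = 03 a4; tag = H(c7 ee df 03 a4) = 033b
m3: inner = H(ad 84 b5 de 35 ca) = 03 c3; tag = H(c7 ee df 03 c3) = 035a
m4: inner = H(ad 84 b5 fb 4f 8b) = 03 bb; tag = H(c7 ee df 03 bb) = 0352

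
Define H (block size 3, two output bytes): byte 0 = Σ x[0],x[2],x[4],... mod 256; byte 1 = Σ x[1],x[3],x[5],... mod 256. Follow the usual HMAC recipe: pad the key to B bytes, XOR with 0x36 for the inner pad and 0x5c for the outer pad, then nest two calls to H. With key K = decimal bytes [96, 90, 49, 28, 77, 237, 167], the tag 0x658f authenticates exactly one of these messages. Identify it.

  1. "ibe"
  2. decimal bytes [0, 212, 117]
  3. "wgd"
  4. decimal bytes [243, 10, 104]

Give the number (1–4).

3

Key decimal bytes [96, 90, 49, 28, 77, 237, 167] = 60 5a 31 1c 4d ed a7 is 7 bytes > B = 3, so hash it first: H(key) = 85 63, then zero-pad to 3 bytes: K' = 85 63 00.
K' ⊕ ipad = b3 55 36; K' ⊕ opad = d9 3f 5c.
m1: inner = H(b3 55 36 69 62 65) = 4b 23; tag = H(d9 3f 5c 4b 23) = 588a
m2: inner = H(b3 55 36 00 d4 75) = bd ca; tag = H(d9 3f 5c bd ca) = fffc
m3: inner = H(b3 55 36 77 67 64) = 50 30; tag = H(d9 3f 5c 50 30) = 658f ← matches
m4: inner = H(b3 55 36 f3 0a 68) = f3 b0; tag = H(d9 3f 5c f3 b0) = e532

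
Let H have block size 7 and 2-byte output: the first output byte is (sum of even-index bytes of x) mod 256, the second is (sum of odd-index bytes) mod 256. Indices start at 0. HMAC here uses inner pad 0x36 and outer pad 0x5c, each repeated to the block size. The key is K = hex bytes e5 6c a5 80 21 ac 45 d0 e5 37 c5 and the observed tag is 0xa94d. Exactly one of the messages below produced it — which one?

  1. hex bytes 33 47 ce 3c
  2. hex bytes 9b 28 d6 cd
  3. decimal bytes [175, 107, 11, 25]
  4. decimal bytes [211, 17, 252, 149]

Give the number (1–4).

Key hex bytes e5 6c a5 80 21 ac 45 d0 e5 37 c5 is 11 bytes > B = 7, so hash it first: H(key) = 9a 9f, then zero-pad to 7 bytes: K' = 9a 9f 00 00 00 00 00.
K' ⊕ ipad = ac a9 36 36 36 36 36; K' ⊕ opad = c6 c3 5c 5c 5c 5c 5c.
m1: inner = H(ac a9 36 36 36 36 36 33 47 ce 3c) = d1 16; tag = H(c6 c3 5c 5c 5c 5c 5c d1 16) = f04c
m2: inner = H(ac a9 36 36 36 36 36 9b 28 d6 cd) = 43 86; tag = H(c6 c3 5c 5c 5c 5c 5c 43 86) = 60be
m3: inner = H(ac a9 36 36 36 36 36 af 6b 0b 19) = d2 cf; tag = H(c6 c3 5c 5c 5c 5c 5c d2 cf) = a94d ← matches
m4: inner = H(ac a9 36 36 36 36 36 d3 11 fc 95) = f4 e4; tag = H(c6 c3 5c 5c 5c 5c 5c f4 e4) = be6f

3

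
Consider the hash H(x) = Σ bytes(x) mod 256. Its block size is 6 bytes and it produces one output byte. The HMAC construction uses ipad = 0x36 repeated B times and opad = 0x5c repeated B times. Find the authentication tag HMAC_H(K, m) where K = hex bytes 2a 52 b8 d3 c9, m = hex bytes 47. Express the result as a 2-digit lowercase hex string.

57

Key hex bytes 2a 52 b8 d3 c9 is 5 bytes ≤ B = 6; zero-pad to 6 bytes: K' = 2a 52 b8 d3 c9 00.
K' ⊕ ipad = 1c 64 8e e5 ff 36.  K' ⊕ opad = 76 0e e4 8f 95 5c.
Inner input = (K'⊕ipad) ∥ m = 1c 64 8e e5 ff 36 ∥ 47.
Inner hash: sum = 28+100+142+229+255+54+71 = 879; mod 256 = 111 → 6f.
Outer input = (K'⊕opad) ∥ inner = 76 0e e4 8f 95 5c ∥ 6f.
Outer hash (tag): sum = 118+14+228+143+149+92+111 = 855; mod 256 = 87 → 57.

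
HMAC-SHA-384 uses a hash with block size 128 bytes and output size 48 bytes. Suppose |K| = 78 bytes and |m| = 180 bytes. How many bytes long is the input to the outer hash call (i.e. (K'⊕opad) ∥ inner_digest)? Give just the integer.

Key is 78 ≤ 128 bytes, zero-padded: |K'| = 128.
Outer input = (K'⊕opad) ∥ H(inner) → 128 + 48 = 176 bytes.

176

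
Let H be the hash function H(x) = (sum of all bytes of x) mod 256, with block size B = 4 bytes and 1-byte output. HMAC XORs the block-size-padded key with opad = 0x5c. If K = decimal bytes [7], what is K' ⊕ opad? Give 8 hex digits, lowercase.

Key decimal bytes [7] = 07 is 1 byte ≤ B = 4; zero-pad to 4 bytes: K' = 07 00 00 00.
XOR each byte with 0x5c: 07⊕5c=5b, 00⊕5c=5c, 00⊕5c=5c, 00⊕5c=5c.

5b5c5c5c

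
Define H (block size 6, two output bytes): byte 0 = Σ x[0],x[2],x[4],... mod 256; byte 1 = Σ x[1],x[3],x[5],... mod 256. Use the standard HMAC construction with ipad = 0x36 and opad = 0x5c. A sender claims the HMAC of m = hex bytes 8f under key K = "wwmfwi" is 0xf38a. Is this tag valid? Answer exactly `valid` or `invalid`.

valid

Key "wwmfwi" = 77 77 6d 66 77 69 is exactly B = 6 bytes: K' = 77 77 6d 66 77 69.
K' ⊕ ipad = 41 41 5b 50 41 5f; K' ⊕ opad = 2b 2b 31 3a 2b 35.
Inner hash: even-index sum = 364 mod 256 = 108; odd-index sum = 240 mod 256 = 240 → 6c f0.
Outer hash (recomputed tag): even-index sum = 243 mod 256 = 243; odd-index sum = 394 mod 256 = 138 → f3 8a.
Recomputed tag = f38a; claimed = f38a → match.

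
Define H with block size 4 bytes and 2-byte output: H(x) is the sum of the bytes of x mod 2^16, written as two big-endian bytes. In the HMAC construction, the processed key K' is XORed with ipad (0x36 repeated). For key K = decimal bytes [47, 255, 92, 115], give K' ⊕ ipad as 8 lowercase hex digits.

Key decimal bytes [47, 255, 92, 115] = 2f ff 5c 73 is exactly B = 4 bytes: K' = 2f ff 5c 73.
XOR each byte with 0x36: 2f⊕36=19, ff⊕36=c9, 5c⊕36=6a, 73⊕36=45.

19c96a45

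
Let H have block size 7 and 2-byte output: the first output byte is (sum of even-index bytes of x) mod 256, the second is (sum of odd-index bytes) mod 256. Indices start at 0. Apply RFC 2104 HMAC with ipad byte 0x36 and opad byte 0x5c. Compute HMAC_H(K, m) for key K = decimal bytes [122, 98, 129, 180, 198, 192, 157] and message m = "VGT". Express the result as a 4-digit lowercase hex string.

d4a7

Key decimal bytes [122, 98, 129, 180, 198, 192, 157] = 7a 62 81 b4 c6 c0 9d is exactly B = 7 bytes: K' = 7a 62 81 b4 c6 c0 9d.
K' ⊕ ipad = 4c 54 b7 82 f0 f6 ab.  K' ⊕ opad = 26 3e dd e8 9a 9c c1.
Inner input = (K'⊕ipad) ∥ m = 4c 54 b7 82 f0 f6 ab ∥ 56 47 54.
Inner hash: even-index sum = 741 mod 256 = 229; odd-index sum = 630 mod 256 = 118 → e5 76.
Outer input = (K'⊕opad) ∥ inner = 26 3e dd e8 9a 9c c1 ∥ e5 76.
Outer hash (tag): even-index sum = 724 mod 256 = 212; odd-index sum = 679 mod 256 = 167 → d4 a7.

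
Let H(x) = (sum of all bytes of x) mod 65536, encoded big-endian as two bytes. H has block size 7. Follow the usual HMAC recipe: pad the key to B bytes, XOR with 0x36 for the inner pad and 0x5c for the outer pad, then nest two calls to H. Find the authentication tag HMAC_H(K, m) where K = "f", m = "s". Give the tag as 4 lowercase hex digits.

026b

Key "f" = 66 is 1 byte ≤ B = 7; zero-pad to 7 bytes: K' = 66 00 00 00 00 00 00.
K' ⊕ ipad = 50 36 36 36 36 36 36.  K' ⊕ opad = 3a 5c 5c 5c 5c 5c 5c.
Inner input = (K'⊕ipad) ∥ m = 50 36 36 36 36 36 36 ∥ 73.
Inner hash: sum = 80+54+54+54+54+54+54+115 = 519 → 02 07.
Outer input = (K'⊕opad) ∥ inner = 3a 5c 5c 5c 5c 5c 5c ∥ 02 07.
Outer hash (tag): sum = 58+92+92+92+92+92+92+2+7 = 619 → 02 6b.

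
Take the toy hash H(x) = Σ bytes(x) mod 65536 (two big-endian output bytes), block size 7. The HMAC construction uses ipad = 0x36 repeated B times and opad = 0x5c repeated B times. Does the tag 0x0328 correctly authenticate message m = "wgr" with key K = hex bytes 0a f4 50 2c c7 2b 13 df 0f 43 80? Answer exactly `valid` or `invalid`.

valid

Key hex bytes 0a f4 50 2c c7 2b 13 df 0f 43 80 is 11 bytes > B = 7, so hash it first: H(key) = 04 30, then zero-pad to 7 bytes: K' = 04 30 00 00 00 00 00.
K' ⊕ ipad = 32 06 36 36 36 36 36; K' ⊕ opad = 58 6c 5c 5c 5c 5c 5c.
Inner hash: sum = 50+6+54+54+54+54+54+119+103+114 = 662 → 02 96.
Outer hash (recomputed tag): sum = 88+108+92+92+92+92+92+2+150 = 808 → 03 28.
Recomputed tag = 0328; claimed = 0328 → match.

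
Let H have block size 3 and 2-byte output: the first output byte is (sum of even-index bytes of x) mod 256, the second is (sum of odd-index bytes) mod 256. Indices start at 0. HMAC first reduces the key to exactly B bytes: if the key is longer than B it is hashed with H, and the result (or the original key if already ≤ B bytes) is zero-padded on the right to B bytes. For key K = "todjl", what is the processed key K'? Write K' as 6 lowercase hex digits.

44d900

|K| = 5 > B = 3, so first hash the key.
H(K): even-index sum = 324 mod 256 = 68; odd-index sum = 217 mod 256 = 217 → 44 d9.
Zero-pad H(K) = 44 d9 to 3 bytes: K' = 44 d9 00.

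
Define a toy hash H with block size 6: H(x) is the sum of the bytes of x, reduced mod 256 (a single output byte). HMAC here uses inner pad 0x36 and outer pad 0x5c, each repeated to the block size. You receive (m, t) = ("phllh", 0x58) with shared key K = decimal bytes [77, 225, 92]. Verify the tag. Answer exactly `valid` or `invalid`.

Key decimal bytes [77, 225, 92] = 4d e1 5c is 3 bytes ≤ B = 6; zero-pad to 6 bytes: K' = 4d e1 5c 00 00 00.
K' ⊕ ipad = 7b d7 6a 36 36 36; K' ⊕ opad = 11 bd 00 5c 5c 5c.
Inner hash: sum = 123+215+106+54+54+54+112+104+108+108+104 = 1142; mod 256 = 118 → 76.
Outer hash (recomputed tag): sum = 17+189+0+92+92+92+118 = 600; mod 256 = 88 → 58.
Recomputed tag = 58; claimed = 58 → match.

valid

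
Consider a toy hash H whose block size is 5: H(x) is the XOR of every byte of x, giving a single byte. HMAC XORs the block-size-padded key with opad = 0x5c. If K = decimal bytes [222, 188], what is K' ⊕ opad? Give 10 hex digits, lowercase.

Key decimal bytes [222, 188] = de bc is 2 bytes ≤ B = 5; zero-pad to 5 bytes: K' = de bc 00 00 00.
XOR each byte with 0x5c: de⊕5c=82, bc⊕5c=e0, 00⊕5c=5c, 00⊕5c=5c, 00⊕5c=5c.

82e05c5c5c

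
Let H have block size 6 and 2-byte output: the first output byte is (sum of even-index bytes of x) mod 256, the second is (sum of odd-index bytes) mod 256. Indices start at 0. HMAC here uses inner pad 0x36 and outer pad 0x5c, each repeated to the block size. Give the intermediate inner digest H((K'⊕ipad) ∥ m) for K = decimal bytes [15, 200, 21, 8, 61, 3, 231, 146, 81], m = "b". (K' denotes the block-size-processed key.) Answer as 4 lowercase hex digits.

7dbf

Key decimal bytes [15, 200, 21, 8, 61, 3, 231, 146, 81] = 0f c8 15 08 3d 03 e7 92 51 is 9 bytes > B = 6, so hash it first: H(key) = 99 65, then zero-pad to 6 bytes: K' = 99 65 00 00 00 00.
K' ⊕ ipad = af 53 36 36 36 36.
Inner input = af 53 36 36 36 36 ∥ 62.
Inner hash: even-index sum = 381 mod 256 = 125; odd-index sum = 191 mod 256 = 191 → 7d bf.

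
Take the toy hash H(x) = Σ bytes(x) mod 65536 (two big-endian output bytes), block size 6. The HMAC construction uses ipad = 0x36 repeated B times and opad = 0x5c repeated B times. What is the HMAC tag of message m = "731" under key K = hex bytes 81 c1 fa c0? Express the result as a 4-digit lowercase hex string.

Key hex bytes 81 c1 fa c0 is 4 bytes ≤ B = 6; zero-pad to 6 bytes: K' = 81 c1 fa c0 00 00.
K' ⊕ ipad = b7 f7 cc f6 36 36.  K' ⊕ opad = dd 9d a6 9c 5c 5c.
Inner input = (K'⊕ipad) ∥ m = b7 f7 cc f6 36 36 ∥ 37 33 31.
Inner hash: sum = 183+247+204+246+54+54+55+51+49 = 1143 → 04 77.
Outer input = (K'⊕opad) ∥ inner = dd 9d a6 9c 5c 5c ∥ 04 77.
Outer hash (tag): sum = 221+157+166+156+92+92+4+119 = 1007 → 03 ef.

03ef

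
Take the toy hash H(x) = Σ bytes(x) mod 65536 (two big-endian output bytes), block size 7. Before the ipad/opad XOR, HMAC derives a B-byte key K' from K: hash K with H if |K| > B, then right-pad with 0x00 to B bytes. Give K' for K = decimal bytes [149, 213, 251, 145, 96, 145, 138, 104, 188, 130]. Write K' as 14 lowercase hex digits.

06170000000000

|K| = 10 > B = 7, so first hash the key.
H(K): sum = 149+213+251+145+96+145+138+104+188+130 = 1559 → 06 17.
Zero-pad H(K) = 06 17 to 7 bytes: K' = 06 17 00 00 00 00 00.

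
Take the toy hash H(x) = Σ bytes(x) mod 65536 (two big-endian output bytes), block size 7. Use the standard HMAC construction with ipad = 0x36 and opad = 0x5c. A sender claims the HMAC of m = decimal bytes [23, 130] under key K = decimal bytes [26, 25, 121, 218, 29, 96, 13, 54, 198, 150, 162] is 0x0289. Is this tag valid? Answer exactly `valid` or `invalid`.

valid

Key decimal bytes [26, 25, 121, 218, 29, 96, 13, 54, 198, 150, 162] = 1a 19 79 da 1d 60 0d 36 c6 96 a2 is 11 bytes > B = 7, so hash it first: H(key) = 04 44, then zero-pad to 7 bytes: K' = 04 44 00 00 00 00 00.
K' ⊕ ipad = 32 72 36 36 36 36 36; K' ⊕ opad = 58 18 5c 5c 5c 5c 5c.
Inner hash: sum = 50+114+54+54+54+54+54+23+130 = 587 → 02 4b.
Outer hash (recomputed tag): sum = 88+24+92+92+92+92+92+2+75 = 649 → 02 89.
Recomputed tag = 0289; claimed = 0289 → match.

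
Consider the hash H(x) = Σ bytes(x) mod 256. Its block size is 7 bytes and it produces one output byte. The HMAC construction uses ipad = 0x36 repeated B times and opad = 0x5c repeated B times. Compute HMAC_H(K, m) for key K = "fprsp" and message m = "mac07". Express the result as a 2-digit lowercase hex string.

10

Key "fprsp" = 66 70 72 73 70 is 5 bytes ≤ B = 7; zero-pad to 7 bytes: K' = 66 70 72 73 70 00 00.
K' ⊕ ipad = 50 46 44 45 46 36 36.  K' ⊕ opad = 3a 2c 2e 2f 2c 5c 5c.
Inner input = (K'⊕ipad) ∥ m = 50 46 44 45 46 36 36 ∥ 6d 61 63 30 37.
Inner hash: sum = 80+70+68+69+70+54+54+109+97+99+48+55 = 873; mod 256 = 105 → 69.
Outer input = (K'⊕opad) ∥ inner = 3a 2c 2e 2f 2c 5c 5c ∥ 69.
Outer hash (tag): sum = 58+44+46+47+44+92+92+105 = 528; mod 256 = 16 → 10.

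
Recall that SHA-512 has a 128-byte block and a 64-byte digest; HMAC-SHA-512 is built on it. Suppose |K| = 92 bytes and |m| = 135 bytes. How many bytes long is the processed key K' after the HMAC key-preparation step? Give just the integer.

Key is 92 ≤ 128 bytes, zero-padded: |K'| = 128.

128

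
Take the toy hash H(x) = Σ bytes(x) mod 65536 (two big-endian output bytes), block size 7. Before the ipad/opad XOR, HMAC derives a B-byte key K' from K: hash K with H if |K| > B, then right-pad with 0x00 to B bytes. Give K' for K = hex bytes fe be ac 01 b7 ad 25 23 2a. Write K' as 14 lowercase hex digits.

043f0000000000

|K| = 9 > B = 7, so first hash the key.
H(K): sum = 254+190+172+1+183+173+37+35+42 = 1087 → 04 3f.
Zero-pad H(K) = 04 3f to 7 bytes: K' = 04 3f 00 00 00 00 00.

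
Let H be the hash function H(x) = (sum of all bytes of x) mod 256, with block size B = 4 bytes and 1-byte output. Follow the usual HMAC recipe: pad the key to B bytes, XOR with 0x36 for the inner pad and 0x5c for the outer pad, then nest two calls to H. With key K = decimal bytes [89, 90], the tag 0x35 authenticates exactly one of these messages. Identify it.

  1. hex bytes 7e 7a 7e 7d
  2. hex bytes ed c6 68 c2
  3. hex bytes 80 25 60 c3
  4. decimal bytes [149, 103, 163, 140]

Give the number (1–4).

Key decimal bytes [89, 90] = 59 5a is 2 bytes ≤ B = 4; zero-pad to 4 bytes: K' = 59 5a 00 00.
K' ⊕ ipad = 6f 6c 36 36; K' ⊕ opad = 05 06 5c 5c.
m1: inner = H(6f 6c 36 36 7e 7a 7e 7d) = 3a; tag = H(05 06 5c 5c 3a) = fd
m2: inner = H(6f 6c 36 36 ed c6 68 c2) = 24; tag = H(05 06 5c 5c 24) = e7
m3: inner = H(6f 6c 36 36 80 25 60 c3) = 0f; tag = H(05 06 5c 5c 0f) = d2
m4: inner = H(6f 6c 36 36 95 67 a3 8c) = 72; tag = H(05 06 5c 5c 72) = 35 ← matches

4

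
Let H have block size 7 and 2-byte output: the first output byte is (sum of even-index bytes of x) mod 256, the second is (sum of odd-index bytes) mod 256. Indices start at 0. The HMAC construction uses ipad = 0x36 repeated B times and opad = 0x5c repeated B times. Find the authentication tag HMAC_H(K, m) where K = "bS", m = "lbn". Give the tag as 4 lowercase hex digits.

Key "bS" = 62 53 is 2 bytes ≤ B = 7; zero-pad to 7 bytes: K' = 62 53 00 00 00 00 00.
K' ⊕ ipad = 54 65 36 36 36 36 36.  K' ⊕ opad = 3e 0f 5c 5c 5c 5c 5c.
Inner input = (K'⊕ipad) ∥ m = 54 65 36 36 36 36 36 ∥ 6c 62 6e.
Inner hash: even-index sum = 344 mod 256 = 88; odd-index sum = 427 mod 256 = 171 → 58 ab.
Outer input = (K'⊕opad) ∥ inner = 3e 0f 5c 5c 5c 5c 5c ∥ 58 ab.
Outer hash (tag): even-index sum = 509 mod 256 = 253; odd-index sum = 287 mod 256 = 31 → fd 1f.

fd1f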